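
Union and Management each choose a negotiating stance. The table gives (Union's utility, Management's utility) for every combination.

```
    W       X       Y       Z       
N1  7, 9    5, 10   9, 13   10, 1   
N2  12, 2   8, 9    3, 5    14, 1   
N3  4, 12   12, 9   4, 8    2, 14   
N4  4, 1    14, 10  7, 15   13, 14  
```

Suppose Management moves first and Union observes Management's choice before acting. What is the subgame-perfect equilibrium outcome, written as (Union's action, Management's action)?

(N1, Y)

Solve by backward induction (Management leads).
- W → Union plays N2 (best of 7, 12, 4, 4); Management gets 2.
- X → Union plays N4 (best of 5, 8, 12, 14); Management gets 10.
- Y → Union plays N1 (best of 9, 3, 4, 7); Management gets 13.
- Z → Union plays N2 (best of 10, 14, 2, 13); Management gets 1.
Among 2, 10, 13, 1, the best is 13 at Y. Subgame-perfect outcome: (N1, Y) with payoffs (9, 13).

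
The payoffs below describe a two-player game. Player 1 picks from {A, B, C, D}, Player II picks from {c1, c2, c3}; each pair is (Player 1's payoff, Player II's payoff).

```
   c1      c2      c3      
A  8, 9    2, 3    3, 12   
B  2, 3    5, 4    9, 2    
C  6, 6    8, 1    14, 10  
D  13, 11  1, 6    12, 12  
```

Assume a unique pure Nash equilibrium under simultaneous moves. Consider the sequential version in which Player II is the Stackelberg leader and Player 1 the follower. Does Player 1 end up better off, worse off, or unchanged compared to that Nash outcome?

worse off

Backward induction with Player II moving first.
- c1: Player 1 compares 8, 2, 6, 13 and picks D; Player II would get 11.
- c2: Player 1 compares 2, 5, 8, 1 and picks C; Player II would get 1.
- c3: Player 1 compares 3, 9, 14, 12 and picks C; Player II would get 10.
Player II's induced payoffs are 11, 1, 10, so Player II commits to c1. Subgame-perfect outcome: (D, c1) with payoffs (13, 11).
Under simultaneous play:
Player 1's best replies: c1→D; c2→C; c3→C.
Player II's best replies: A→c3; B→c2; C→c3; D→c3.
The unique mutual best reply is (C, c3), giving (14, 10).
Player 1 earns 13 sequentially versus 14 at the Nash outcome: worse off.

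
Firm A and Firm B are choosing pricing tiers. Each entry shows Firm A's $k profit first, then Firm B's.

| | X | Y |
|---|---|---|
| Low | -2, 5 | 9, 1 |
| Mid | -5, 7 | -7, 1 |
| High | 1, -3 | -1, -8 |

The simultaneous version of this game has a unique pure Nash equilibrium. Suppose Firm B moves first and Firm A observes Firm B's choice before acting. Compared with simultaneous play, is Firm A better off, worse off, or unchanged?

Solve by backward induction (Firm B leads).
- X → Firm A plays High (best of -2, -5, 1); Firm B gets -3.
- Y → Firm A plays Low (best of 9, -7, -1); Firm B gets 1.
Firm B's induced payoffs are -3, 1, so Firm B commits to Y. Subgame-perfect outcome: (Low, Y) with payoffs (9, 1).
Under simultaneous play:
Firm A's best replies: X→High; Y→Low.
Firm B's best replies: Low→X; Mid→X; High→X.
The unique mutual best reply is (High, X), giving (1, -3).
Firm A earns 9 sequentially versus 1 at the Nash outcome: better off.

better off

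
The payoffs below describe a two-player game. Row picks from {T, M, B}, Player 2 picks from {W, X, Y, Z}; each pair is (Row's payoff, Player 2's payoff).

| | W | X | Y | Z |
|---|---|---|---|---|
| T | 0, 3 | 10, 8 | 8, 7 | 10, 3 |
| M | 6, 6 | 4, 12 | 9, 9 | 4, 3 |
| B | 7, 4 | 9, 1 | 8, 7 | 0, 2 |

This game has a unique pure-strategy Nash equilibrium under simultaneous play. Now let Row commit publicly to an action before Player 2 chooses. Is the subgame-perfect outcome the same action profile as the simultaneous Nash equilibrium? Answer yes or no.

yes

Solve by backward induction (Row leads).
- T: BR = X, leader payoff 10.
- M: BR = X, leader payoff 4.
- B: BR = Y, leader payoff 8.
Among 10, 4, 8, the best is 10 at T. Subgame-perfect outcome: (T, X) with payoffs (10, 8).
Under simultaneous play:
Row's best replies: W→B; X→T; Y→M; Z→T.
Player 2's best replies: T→X; M→X; B→Y.
The unique mutual best reply is (T, X), giving (10, 8).
Sequential outcome (T, X) coincides with the Nash profile (T, X).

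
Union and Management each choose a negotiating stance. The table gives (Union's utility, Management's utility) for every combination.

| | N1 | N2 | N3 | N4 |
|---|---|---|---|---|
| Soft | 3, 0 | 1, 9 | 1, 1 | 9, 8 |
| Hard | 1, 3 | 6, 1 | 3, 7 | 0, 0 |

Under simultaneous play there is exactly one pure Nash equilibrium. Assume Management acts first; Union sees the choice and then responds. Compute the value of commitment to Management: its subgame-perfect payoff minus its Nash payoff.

Solve by backward induction (Management leads).
- N1: BR = Soft, leader payoff 0.
- N2: BR = Hard, leader payoff 1.
- N3: BR = Hard, leader payoff 7.
- N4: BR = Soft, leader payoff 8.
Management's induced payoffs are 0, 1, 7, 8, so Management commits to N4. Subgame-perfect outcome: (Soft, N4) with payoffs (9, 8).
For the simultaneous game, intersect best replies.
Union's best replies: N1→Soft; N2→Hard; N3→Hard; N4→Soft.
Management's best replies: Soft→N2; Hard→N3.
Only (Hard, N3) has each player best-responding; Nash payoffs (3, 7).
Management's commitment gain: 8 − 7 = 1.

1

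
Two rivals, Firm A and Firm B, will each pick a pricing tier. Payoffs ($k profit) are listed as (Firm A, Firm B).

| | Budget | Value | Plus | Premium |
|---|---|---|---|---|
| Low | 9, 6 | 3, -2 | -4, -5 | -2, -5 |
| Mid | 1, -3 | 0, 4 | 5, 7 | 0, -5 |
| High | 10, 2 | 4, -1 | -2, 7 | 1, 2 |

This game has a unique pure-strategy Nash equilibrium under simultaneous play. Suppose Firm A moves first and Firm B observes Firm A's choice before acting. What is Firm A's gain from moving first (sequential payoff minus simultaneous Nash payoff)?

4

Solve by backward induction (Firm A leads).
- Low → Firm B plays Budget (best of 6, -2, -5, -5); Firm A gets 9.
- Mid → Firm B plays Plus (best of -3, 4, 7, -5); Firm A gets 5.
- High → Firm B plays Plus (best of 2, -1, 7, 2); Firm A gets -2.
Among 9, 5, -2, the best is 9 at Low. Subgame-perfect outcome: (Low, Budget) with payoffs (9, 6).
Under simultaneous play:
Firm A's best replies: Budget→High; Value→High; Plus→Mid; Premium→High.
Firm B's best replies: Low→Budget; Mid→Plus; High→Plus.
Only (Mid, Plus) has each player best-responding; Nash payoffs (5, 7).
Firm A's commitment gain: 9 − 5 = 4.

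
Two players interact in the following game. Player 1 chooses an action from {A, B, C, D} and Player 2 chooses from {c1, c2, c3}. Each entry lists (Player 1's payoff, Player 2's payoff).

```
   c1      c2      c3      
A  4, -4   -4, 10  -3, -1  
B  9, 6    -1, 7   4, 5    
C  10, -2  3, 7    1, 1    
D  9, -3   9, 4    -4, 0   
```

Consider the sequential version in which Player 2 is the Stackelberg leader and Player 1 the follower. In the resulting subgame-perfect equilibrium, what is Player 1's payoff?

Work backward from Player 1's decision.
- c1: BR = C, leader payoff -2.
- c2: BR = D, leader payoff 4.
- c3: BR = B, leader payoff 5.
Among -2, 4, 5, the best is 5 at c3. Subgame-perfect outcome: (B, c3) with payoffs (4, 5).

4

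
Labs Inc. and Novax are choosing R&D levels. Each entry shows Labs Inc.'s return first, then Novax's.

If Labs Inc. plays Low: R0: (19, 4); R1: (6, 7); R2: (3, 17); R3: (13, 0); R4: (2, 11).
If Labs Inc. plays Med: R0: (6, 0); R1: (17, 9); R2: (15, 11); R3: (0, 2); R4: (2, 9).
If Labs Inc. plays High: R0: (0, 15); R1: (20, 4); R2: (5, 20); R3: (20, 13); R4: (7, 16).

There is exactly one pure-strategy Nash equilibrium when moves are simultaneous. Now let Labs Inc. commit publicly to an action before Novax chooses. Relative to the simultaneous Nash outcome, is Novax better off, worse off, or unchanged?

Work backward from Novax's decision.
- Low: BR = R2, leader payoff 3.
- Med: BR = R2, leader payoff 15.
- High: BR = R2, leader payoff 5.
Among 3, 15, 5, the best is 15 at Med. Subgame-perfect outcome: (Med, R2) with payoffs (15, 11).
Under simultaneous play:
Labs Inc.'s best replies: R0→Low; R1→High; R2→Med; R3→High; R4→High.
Novax's best replies: Low→R2; Med→R2; High→R2.
Only (Med, R2) has each player best-responding; Nash payoffs (15, 11).
Novax earns 11 sequentially versus 11 at the Nash outcome: unchanged.

unchanged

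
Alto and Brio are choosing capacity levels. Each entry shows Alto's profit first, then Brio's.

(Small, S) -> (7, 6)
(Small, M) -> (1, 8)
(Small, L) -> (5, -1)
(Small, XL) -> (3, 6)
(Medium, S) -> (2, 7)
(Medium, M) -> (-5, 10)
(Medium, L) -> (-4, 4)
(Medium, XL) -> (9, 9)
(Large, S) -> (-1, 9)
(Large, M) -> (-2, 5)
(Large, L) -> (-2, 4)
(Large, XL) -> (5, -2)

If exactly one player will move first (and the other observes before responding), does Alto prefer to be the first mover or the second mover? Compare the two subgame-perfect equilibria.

If Alto leads: Brio's best replies are Small→M, Medium→M, Large→S; Alto's induced payoffs 1, -5, -1; outcome (Small, M), payoffs (1, 8).
If Brio leads: Alto's best replies are S→Small, M→Small, L→Small, XL→Medium; Brio's induced payoffs 6, 8, -1, 9; outcome (Medium, XL), payoffs (9, 9).
Alto gets 1 moving first and 9 moving second, so Alto prefers to move second.

second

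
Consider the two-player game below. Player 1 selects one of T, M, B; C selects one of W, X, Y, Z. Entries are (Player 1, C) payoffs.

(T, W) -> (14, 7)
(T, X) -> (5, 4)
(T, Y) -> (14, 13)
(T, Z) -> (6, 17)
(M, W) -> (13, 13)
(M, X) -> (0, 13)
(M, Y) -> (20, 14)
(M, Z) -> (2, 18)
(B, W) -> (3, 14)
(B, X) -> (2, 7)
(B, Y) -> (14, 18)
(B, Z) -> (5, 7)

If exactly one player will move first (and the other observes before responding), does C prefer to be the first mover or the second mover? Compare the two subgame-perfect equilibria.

second

If Player 1 leads: C's best replies are T→Z, M→Z, B→Y; Player 1's induced payoffs 6, 2, 14; outcome (B, Y), payoffs (14, 18).
If C leads: Player 1's best replies are W→T, X→T, Y→M, Z→T; C's induced payoffs 7, 4, 14, 17; outcome (T, Z), payoffs (6, 17).
C gets 17 moving first and 18 moving second, so C prefers to move second.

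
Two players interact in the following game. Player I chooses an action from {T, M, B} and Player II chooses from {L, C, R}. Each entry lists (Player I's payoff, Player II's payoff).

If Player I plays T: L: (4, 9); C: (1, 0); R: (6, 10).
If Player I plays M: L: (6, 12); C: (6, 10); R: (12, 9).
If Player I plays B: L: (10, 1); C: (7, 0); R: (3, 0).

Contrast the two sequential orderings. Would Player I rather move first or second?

If Player I leads: Player II's best replies are T→R, M→L, B→L; Player I's induced payoffs 6, 6, 10; outcome (B, L), payoffs (10, 1).
If Player II leads: Player I's best replies are L→B, C→B, R→M; Player II's induced payoffs 1, 0, 9; outcome (M, R), payoffs (12, 9).
Player I gets 10 moving first and 12 moving second, so Player I prefers to move second.

second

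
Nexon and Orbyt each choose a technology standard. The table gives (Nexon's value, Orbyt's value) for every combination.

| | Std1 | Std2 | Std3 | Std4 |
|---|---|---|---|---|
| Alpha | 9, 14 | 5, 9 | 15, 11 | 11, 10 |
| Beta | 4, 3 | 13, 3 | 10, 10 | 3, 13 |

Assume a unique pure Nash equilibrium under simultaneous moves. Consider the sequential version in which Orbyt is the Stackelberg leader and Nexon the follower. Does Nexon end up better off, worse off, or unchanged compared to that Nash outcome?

Solve by backward induction (Orbyt leads).
- Std1: Nexon compares 9, 4 and picks Alpha; Orbyt would get 14.
- Std2: Nexon compares 5, 13 and picks Beta; Orbyt would get 3.
- Std3: Nexon compares 15, 10 and picks Alpha; Orbyt would get 11.
- Std4: Nexon compares 11, 3 and picks Alpha; Orbyt would get 10.
Orbyt's induced payoffs are 14, 3, 11, 10, so Orbyt commits to Std1. Subgame-perfect outcome: (Alpha, Std1) with payoffs (9, 14).
Under simultaneous play:
Nexon's best replies: Std1→Alpha; Std2→Beta; Std3→Alpha; Std4→Alpha.
Orbyt's best replies: Alpha→Std1; Beta→Std4.
Only (Alpha, Std1) has each player best-responding; Nash payoffs (9, 14).
Nexon earns 9 sequentially versus 9 at the Nash outcome: unchanged.

unchanged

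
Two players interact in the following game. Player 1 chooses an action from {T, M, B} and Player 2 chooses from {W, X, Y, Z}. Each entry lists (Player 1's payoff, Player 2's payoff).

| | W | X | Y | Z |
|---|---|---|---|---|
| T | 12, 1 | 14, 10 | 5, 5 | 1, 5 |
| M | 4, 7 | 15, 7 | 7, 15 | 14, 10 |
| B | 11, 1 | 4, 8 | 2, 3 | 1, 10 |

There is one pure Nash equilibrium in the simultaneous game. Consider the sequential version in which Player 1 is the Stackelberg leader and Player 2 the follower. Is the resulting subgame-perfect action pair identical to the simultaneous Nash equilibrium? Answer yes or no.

Player 2 best-responds to each possible Player 1 move:
- T: BR = X, leader payoff 14.
- M: BR = Y, leader payoff 7.
- B: BR = Z, leader payoff 1.
Maximizing over 14, 7, 1, Player 1 chooses T. Subgame-perfect outcome: (T, X) with payoffs (14, 10).
Now find the simultaneous Nash equilibrium.
Player 1's best replies: W→T; X→M; Y→M; Z→M.
Player 2's best replies: T→X; M→Y; B→Z.
Only (M, Y) has each player best-responding; Nash payoffs (7, 15).
Sequential outcome (T, X) differs from the Nash profile (M, Y).

no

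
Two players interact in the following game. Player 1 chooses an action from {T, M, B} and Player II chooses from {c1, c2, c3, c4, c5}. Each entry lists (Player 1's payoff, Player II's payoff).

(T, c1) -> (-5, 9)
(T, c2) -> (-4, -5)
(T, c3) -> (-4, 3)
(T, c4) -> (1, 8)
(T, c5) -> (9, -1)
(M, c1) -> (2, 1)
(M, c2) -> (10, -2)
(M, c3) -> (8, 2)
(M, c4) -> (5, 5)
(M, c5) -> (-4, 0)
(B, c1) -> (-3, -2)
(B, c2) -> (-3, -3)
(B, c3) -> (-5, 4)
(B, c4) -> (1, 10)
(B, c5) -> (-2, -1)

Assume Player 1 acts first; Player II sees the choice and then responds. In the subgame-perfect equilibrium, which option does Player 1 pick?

M

Player II best-responds to each possible Player 1 move:
- T → Player II plays c1 (best of 9, -5, 3, 8, -1); Player 1 gets -5.
- M → Player II plays c4 (best of 1, -2, 2, 5, 0); Player 1 gets 5.
- B → Player II plays c4 (best of -2, -3, 4, 10, -1); Player 1 gets 1.
Player 1's induced payoffs are -5, 5, 1, so Player 1 commits to M. Subgame-perfect outcome: (M, c4) with payoffs (5, 5).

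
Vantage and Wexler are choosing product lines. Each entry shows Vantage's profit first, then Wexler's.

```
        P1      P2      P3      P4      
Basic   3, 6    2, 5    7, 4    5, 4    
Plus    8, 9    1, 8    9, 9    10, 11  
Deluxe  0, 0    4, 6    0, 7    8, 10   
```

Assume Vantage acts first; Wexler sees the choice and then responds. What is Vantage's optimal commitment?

Plus

Backward induction with Vantage moving first.
- Basic → Wexler plays P1 (best of 6, 5, 4, 4); Vantage gets 3.
- Plus → Wexler plays P4 (best of 9, 8, 9, 11); Vantage gets 10.
- Deluxe → Wexler plays P4 (best of 0, 6, 7, 10); Vantage gets 8.
Maximizing over 3, 10, 8, Vantage chooses Plus. Subgame-perfect outcome: (Plus, P4) with payoffs (10, 11).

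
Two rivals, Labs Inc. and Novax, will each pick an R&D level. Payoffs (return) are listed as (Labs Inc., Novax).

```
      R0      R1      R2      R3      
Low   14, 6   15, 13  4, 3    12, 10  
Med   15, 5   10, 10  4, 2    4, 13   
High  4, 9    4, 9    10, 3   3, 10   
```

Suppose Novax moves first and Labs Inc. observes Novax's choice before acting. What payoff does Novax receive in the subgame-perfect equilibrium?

13

Backward induction with Novax moving first.
- R0 → Labs Inc. plays Med (best of 14, 15, 4); Novax gets 5.
- R1 → Labs Inc. plays Low (best of 15, 10, 4); Novax gets 13.
- R2 → Labs Inc. plays High (best of 4, 4, 10); Novax gets 3.
- R3 → Labs Inc. plays Low (best of 12, 4, 3); Novax gets 10.
Novax's induced payoffs are 5, 13, 3, 10, so Novax commits to R1. Subgame-perfect outcome: (Low, R1) with payoffs (15, 13).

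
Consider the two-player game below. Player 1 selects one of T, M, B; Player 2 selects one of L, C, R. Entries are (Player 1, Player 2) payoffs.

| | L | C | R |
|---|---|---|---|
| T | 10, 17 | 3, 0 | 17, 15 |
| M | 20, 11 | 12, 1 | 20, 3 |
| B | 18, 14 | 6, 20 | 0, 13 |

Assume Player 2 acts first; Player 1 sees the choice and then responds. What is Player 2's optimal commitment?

L

Work backward from Player 1's decision.
- L → Player 1 plays M (best of 10, 20, 18); Player 2 gets 11.
- C → Player 1 plays M (best of 3, 12, 6); Player 2 gets 1.
- R → Player 1 plays M (best of 17, 20, 0); Player 2 gets 3.
Among 11, 1, 3, the best is 11 at L. Subgame-perfect outcome: (M, L) with payoffs (20, 11).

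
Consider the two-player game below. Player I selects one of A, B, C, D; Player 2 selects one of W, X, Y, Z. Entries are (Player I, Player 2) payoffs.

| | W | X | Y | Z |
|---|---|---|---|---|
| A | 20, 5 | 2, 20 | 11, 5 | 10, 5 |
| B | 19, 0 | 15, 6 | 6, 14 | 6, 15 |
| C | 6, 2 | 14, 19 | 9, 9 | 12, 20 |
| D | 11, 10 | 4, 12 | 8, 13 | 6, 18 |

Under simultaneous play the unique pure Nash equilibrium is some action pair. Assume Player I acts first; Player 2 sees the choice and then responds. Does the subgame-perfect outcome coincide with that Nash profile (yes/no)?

yes

Backward induction with Player I moving first.
- A: BR = X, leader payoff 2.
- B: BR = Z, leader payoff 6.
- C: BR = Z, leader payoff 12.
- D: BR = Z, leader payoff 6.
Player I's induced payoffs are 2, 6, 12, 6, so Player I commits to C. Subgame-perfect outcome: (C, Z) with payoffs (12, 20).
Under simultaneous play:
Player I's best replies: W→A; X→B; Y→A; Z→C.
Player 2's best replies: A→X; B→Z; C→Z; D→Z.
Only (C, Z) has each player best-responding; Nash payoffs (12, 20).
Sequential outcome (C, Z) coincides with the Nash profile (C, Z).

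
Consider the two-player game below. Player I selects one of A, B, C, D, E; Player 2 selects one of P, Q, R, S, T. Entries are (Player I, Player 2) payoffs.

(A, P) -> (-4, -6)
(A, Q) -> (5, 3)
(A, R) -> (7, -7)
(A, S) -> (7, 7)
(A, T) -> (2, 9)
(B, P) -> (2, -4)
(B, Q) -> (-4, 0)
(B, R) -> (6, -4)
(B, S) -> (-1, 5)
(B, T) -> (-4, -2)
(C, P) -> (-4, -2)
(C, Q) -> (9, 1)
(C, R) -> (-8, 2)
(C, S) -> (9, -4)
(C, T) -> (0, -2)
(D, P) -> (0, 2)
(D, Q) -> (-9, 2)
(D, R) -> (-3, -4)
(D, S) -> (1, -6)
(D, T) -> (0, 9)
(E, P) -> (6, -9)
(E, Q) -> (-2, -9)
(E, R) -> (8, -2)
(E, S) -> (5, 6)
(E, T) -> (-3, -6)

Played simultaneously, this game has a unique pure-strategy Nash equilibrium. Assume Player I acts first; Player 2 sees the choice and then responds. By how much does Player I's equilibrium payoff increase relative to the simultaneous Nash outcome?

Backward induction with Player I moving first.
- A → Player 2 plays T (best of -6, 3, -7, 7, 9); Player I gets 2.
- B → Player 2 plays S (best of -4, 0, -4, 5, -2); Player I gets -1.
- C → Player 2 plays R (best of -2, 1, 2, -4, -2); Player I gets -8.
- D → Player 2 plays T (best of 2, 2, -4, -6, 9); Player I gets 0.
- E → Player 2 plays S (best of -9, -9, -2, 6, -6); Player I gets 5.
Among 2, -1, -8, 0, 5, the best is 5 at E. Subgame-perfect outcome: (E, S) with payoffs (5, 6).
For the simultaneous game, intersect best replies.
Player I's best replies: P→E; Q→C; R→E; S→C; T→A.
Player 2's best replies: A→T; B→S; C→R; D→T; E→S.
Only (A, T) has each player best-responding; Nash payoffs (2, 9).
Player I's commitment gain: 5 − 2 = 3.

3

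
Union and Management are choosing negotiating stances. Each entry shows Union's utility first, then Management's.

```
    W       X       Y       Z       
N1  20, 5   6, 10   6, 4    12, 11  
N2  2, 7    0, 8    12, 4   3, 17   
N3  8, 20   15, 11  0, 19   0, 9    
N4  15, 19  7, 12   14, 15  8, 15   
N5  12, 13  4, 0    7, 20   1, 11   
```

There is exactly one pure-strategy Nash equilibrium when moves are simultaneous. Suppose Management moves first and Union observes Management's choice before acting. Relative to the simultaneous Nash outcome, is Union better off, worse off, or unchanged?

better off

Work backward from Union's decision.
- W: Union compares 20, 2, 8, 15, 12 and picks N1; Management would get 5.
- X: Union compares 6, 0, 15, 7, 4 and picks N3; Management would get 11.
- Y: Union compares 6, 12, 0, 14, 7 and picks N4; Management would get 15.
- Z: Union compares 12, 3, 0, 8, 1 and picks N1; Management would get 11.
Management's induced payoffs are 5, 11, 15, 11, so Management commits to Y. Subgame-perfect outcome: (N4, Y) with payoffs (14, 15).
Under simultaneous play:
Union's best replies: W→N1; X→N3; Y→N4; Z→N1.
Management's best replies: N1→Z; N2→Z; N3→W; N4→W; N5→Y.
The unique mutual best reply is (N1, Z), giving (12, 11).
Union earns 14 sequentially versus 12 at the Nash outcome: better off.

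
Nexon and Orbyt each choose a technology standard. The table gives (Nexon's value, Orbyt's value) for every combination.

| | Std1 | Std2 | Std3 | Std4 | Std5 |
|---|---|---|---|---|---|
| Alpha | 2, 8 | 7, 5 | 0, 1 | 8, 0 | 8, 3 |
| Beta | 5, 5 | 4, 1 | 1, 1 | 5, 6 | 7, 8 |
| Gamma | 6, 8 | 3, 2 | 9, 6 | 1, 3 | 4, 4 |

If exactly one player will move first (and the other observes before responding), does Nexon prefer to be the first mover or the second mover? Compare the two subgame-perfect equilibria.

If Nexon leads: Orbyt's best replies are Alpha→Std1, Beta→Std5, Gamma→Std1; Nexon's induced payoffs 2, 7, 6; outcome (Beta, Std5), payoffs (7, 8).
If Orbyt leads: Nexon's best replies are Std1→Gamma, Std2→Alpha, Std3→Gamma, Std4→Alpha, Std5→Alpha; Orbyt's induced payoffs 8, 5, 6, 0, 3; outcome (Gamma, Std1), payoffs (6, 8).
Nexon gets 7 moving first and 6 moving second, so Nexon prefers to move first.

first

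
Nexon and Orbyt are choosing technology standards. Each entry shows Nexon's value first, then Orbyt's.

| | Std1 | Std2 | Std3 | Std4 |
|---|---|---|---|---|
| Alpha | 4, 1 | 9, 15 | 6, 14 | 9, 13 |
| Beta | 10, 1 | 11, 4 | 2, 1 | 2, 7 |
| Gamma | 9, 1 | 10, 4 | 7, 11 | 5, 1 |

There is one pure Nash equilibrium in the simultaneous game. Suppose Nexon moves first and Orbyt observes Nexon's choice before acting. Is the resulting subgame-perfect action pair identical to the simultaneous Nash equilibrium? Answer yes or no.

Backward induction with Nexon moving first.
- Alpha: Orbyt compares 1, 15, 14, 13 and picks Std2; Nexon would get 9.
- Beta: Orbyt compares 1, 4, 1, 7 and picks Std4; Nexon would get 2.
- Gamma: Orbyt compares 1, 4, 11, 1 and picks Std3; Nexon would get 7.
Maximizing over 9, 2, 7, Nexon chooses Alpha. Subgame-perfect outcome: (Alpha, Std2) with payoffs (9, 15).
Now find the simultaneous Nash equilibrium.
Nexon's best replies: Std1→Beta; Std2→Beta; Std3→Gamma; Std4→Alpha.
Orbyt's best replies: Alpha→Std2; Beta→Std4; Gamma→Std3.
Only (Gamma, Std3) has each player best-responding; Nash payoffs (7, 11).
Sequential outcome (Alpha, Std2) differs from the Nash profile (Gamma, Std3).

no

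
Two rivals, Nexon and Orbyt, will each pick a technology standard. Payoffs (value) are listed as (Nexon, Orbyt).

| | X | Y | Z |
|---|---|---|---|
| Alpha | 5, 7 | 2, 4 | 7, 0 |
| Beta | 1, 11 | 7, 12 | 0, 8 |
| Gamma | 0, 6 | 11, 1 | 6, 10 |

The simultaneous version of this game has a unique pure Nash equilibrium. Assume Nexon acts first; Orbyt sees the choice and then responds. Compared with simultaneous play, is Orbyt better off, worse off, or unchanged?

better off

Work backward from Orbyt's decision.
- Alpha: Orbyt compares 7, 4, 0 and picks X; Nexon would get 5.
- Beta: Orbyt compares 11, 12, 8 and picks Y; Nexon would get 7.
- Gamma: Orbyt compares 6, 1, 10 and picks Z; Nexon would get 6.
Nexon's induced payoffs are 5, 7, 6, so Nexon commits to Beta. Subgame-perfect outcome: (Beta, Y) with payoffs (7, 12).
Under simultaneous play:
Nexon's best replies: X→Alpha; Y→Gamma; Z→Alpha.
Orbyt's best replies: Alpha→X; Beta→Y; Gamma→Z.
Only (Alpha, X) has each player best-responding; Nash payoffs (5, 7).
Orbyt earns 12 sequentially versus 7 at the Nash outcome: better off.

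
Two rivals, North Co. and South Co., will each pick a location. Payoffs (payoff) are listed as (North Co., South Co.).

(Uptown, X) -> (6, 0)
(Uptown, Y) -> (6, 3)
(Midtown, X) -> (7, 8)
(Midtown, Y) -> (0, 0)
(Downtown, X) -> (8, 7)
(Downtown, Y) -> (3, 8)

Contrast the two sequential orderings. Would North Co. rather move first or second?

second

If North Co. leads: South Co.'s best replies are Uptown→Y, Midtown→X, Downtown→Y; North Co.'s induced payoffs 6, 7, 3; outcome (Midtown, X), payoffs (7, 8).
If South Co. leads: North Co.'s best replies are X→Downtown, Y→Uptown; South Co.'s induced payoffs 7, 3; outcome (Downtown, X), payoffs (8, 7).
North Co. gets 7 moving first and 8 moving second, so North Co. prefers to move second.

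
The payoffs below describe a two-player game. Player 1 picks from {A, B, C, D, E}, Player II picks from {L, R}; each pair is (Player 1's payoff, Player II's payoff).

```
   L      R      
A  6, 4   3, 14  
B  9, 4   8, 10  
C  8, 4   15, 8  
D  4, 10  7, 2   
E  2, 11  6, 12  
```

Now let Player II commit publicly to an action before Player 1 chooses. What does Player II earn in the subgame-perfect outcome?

8

Work backward from Player 1's decision.
- L → Player 1 plays B (best of 6, 9, 8, 4, 2); Player II gets 4.
- R → Player 1 plays C (best of 3, 8, 15, 7, 6); Player II gets 8.
Maximizing over 4, 8, Player II chooses R. Subgame-perfect outcome: (C, R) with payoffs (15, 8).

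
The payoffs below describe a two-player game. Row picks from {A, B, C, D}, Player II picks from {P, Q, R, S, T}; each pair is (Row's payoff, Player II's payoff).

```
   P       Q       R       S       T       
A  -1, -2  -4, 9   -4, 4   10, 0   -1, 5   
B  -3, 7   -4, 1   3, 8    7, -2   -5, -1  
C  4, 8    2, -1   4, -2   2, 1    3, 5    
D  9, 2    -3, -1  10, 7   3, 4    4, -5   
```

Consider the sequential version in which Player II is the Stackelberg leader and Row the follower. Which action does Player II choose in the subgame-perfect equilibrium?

R

Solve by backward induction (Player II leads).
- P → Row plays D (best of -1, -3, 4, 9); Player II gets 2.
- Q → Row plays C (best of -4, -4, 2, -3); Player II gets -1.
- R → Row plays D (best of -4, 3, 4, 10); Player II gets 7.
- S → Row plays A (best of 10, 7, 2, 3); Player II gets 0.
- T → Row plays D (best of -1, -5, 3, 4); Player II gets -5.
Player II's induced payoffs are 2, -1, 7, 0, -5, so Player II commits to R. Subgame-perfect outcome: (D, R) with payoffs (10, 7).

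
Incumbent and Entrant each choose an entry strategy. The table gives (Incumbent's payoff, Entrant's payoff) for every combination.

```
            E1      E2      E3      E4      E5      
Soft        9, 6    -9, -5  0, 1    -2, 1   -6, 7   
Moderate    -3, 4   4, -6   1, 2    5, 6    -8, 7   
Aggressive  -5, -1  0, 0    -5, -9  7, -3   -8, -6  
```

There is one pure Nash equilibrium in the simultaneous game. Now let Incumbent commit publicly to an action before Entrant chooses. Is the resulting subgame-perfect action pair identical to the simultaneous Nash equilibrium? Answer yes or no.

Work backward from Entrant's decision.
- Soft: BR = E5, leader payoff -6.
- Moderate: BR = E5, leader payoff -8.
- Aggressive: BR = E2, leader payoff 0.
Among -6, -8, 0, the best is 0 at Aggressive. Subgame-perfect outcome: (Aggressive, E2) with payoffs (0, 0).
Now find the simultaneous Nash equilibrium.
Incumbent's best replies: E1→Soft; E2→Moderate; E3→Moderate; E4→Aggressive; E5→Soft.
Entrant's best replies: Soft→E5; Moderate→E5; Aggressive→E2.
Only (Soft, E5) has each player best-responding; Nash payoffs (-6, 7).
Sequential outcome (Aggressive, E2) differs from the Nash profile (Soft, E5).

no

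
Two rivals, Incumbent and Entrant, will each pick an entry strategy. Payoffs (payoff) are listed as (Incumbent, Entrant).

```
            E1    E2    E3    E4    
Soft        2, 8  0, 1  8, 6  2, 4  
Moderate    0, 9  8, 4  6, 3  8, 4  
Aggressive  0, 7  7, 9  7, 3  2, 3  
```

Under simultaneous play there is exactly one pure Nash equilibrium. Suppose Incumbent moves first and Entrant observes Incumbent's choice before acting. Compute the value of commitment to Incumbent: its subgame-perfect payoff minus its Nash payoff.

Entrant best-responds to each possible Incumbent move:
- Soft: BR = E1, leader payoff 2.
- Moderate: BR = E1, leader payoff 0.
- Aggressive: BR = E2, leader payoff 7.
Among 2, 0, 7, the best is 7 at Aggressive. Subgame-perfect outcome: (Aggressive, E2) with payoffs (7, 9).
Now find the simultaneous Nash equilibrium.
Incumbent's best replies: E1→Soft; E2→Moderate; E3→Soft; E4→Moderate.
Entrant's best replies: Soft→E1; Moderate→E1; Aggressive→E2.
The unique mutual best reply is (Soft, E1), giving (2, 8).
Incumbent's commitment gain: 7 − 2 = 5.

5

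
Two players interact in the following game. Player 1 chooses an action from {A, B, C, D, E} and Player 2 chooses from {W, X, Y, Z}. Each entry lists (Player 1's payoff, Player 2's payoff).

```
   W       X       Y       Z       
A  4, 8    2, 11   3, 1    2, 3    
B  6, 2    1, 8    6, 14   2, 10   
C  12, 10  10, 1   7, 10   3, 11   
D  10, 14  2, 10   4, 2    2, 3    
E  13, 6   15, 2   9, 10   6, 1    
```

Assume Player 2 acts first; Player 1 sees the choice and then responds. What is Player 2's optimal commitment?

Y

Player 1 best-responds to each possible Player 2 move:
- W: Player 1 compares 4, 6, 12, 10, 13 and picks E; Player 2 would get 6.
- X: Player 1 compares 2, 1, 10, 2, 15 and picks E; Player 2 would get 2.
- Y: Player 1 compares 3, 6, 7, 4, 9 and picks E; Player 2 would get 10.
- Z: Player 1 compares 2, 2, 3, 2, 6 and picks E; Player 2 would get 1.
Player 2's induced payoffs are 6, 2, 10, 1, so Player 2 commits to Y. Subgame-perfect outcome: (E, Y) with payoffs (9, 10).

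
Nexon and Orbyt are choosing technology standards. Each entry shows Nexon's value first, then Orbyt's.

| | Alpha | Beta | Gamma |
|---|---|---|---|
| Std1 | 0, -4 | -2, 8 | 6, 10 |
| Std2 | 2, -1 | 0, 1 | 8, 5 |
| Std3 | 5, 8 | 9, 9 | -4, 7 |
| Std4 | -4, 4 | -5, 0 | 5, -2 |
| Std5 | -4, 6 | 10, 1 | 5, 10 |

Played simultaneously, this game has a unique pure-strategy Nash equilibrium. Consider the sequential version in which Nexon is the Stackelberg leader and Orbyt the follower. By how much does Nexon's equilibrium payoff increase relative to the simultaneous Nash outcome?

Work backward from Orbyt's decision.
- Std1: BR = Gamma, leader payoff 6.
- Std2: BR = Gamma, leader payoff 8.
- Std3: BR = Beta, leader payoff 9.
- Std4: BR = Alpha, leader payoff -4.
- Std5: BR = Gamma, leader payoff 5.
Among 6, 8, 9, -4, 5, the best is 9 at Std3. Subgame-perfect outcome: (Std3, Beta) with payoffs (9, 9).
For the simultaneous game, intersect best replies.
Nexon's best replies: Alpha→Std3; Beta→Std5; Gamma→Std2.
Orbyt's best replies: Std1→Gamma; Std2→Gamma; Std3→Beta; Std4→Alpha; Std5→Gamma.
Only (Std2, Gamma) has each player best-responding; Nash payoffs (8, 5).
Nexon's commitment gain: 9 − 8 = 1.

1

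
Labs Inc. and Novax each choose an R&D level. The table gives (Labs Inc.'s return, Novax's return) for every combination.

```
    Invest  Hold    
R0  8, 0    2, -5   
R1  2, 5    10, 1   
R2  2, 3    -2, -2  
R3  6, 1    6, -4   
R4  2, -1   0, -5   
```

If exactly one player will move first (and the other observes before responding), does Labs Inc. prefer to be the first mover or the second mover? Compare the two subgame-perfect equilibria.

If Labs Inc. leads: Novax's best replies are R0→Invest, R1→Invest, R2→Invest, R3→Invest, R4→Invest; Labs Inc.'s induced payoffs 8, 2, 2, 6, 2; outcome (R0, Invest), payoffs (8, 0).
If Novax leads: Labs Inc.'s best replies are Invest→R0, Hold→R1; Novax's induced payoffs 0, 1; outcome (R1, Hold), payoffs (10, 1).
Labs Inc. gets 8 moving first and 10 moving second, so Labs Inc. prefers to move second.

second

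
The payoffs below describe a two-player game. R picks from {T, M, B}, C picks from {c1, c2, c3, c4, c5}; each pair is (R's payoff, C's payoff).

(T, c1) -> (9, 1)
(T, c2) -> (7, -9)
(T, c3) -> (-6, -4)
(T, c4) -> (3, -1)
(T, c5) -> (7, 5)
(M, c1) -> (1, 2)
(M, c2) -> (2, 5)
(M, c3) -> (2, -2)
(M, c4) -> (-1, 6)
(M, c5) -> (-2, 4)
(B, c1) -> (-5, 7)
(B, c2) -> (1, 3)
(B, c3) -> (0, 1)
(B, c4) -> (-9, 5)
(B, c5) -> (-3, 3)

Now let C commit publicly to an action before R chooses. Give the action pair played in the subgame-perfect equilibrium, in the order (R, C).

(T, c5)

R best-responds to each possible C move:
- c1 → R plays T (best of 9, 1, -5); C gets 1.
- c2 → R plays T (best of 7, 2, 1); C gets -9.
- c3 → R plays M (best of -6, 2, 0); C gets -2.
- c4 → R plays T (best of 3, -1, -9); C gets -1.
- c5 → R plays T (best of 7, -2, -3); C gets 5.
Maximizing over 1, -9, -2, -1, 5, C chooses c5. Subgame-perfect outcome: (T, c5) with payoffs (7, 5).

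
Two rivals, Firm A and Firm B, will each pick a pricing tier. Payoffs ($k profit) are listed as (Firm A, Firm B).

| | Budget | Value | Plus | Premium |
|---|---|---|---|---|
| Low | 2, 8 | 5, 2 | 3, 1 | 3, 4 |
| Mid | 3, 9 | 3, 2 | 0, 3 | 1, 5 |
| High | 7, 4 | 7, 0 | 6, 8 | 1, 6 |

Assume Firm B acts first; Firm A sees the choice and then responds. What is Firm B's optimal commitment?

Plus

Backward induction with Firm B moving first.
- Budget → Firm A plays High (best of 2, 3, 7); Firm B gets 4.
- Value → Firm A plays High (best of 5, 3, 7); Firm B gets 0.
- Plus → Firm A plays High (best of 3, 0, 6); Firm B gets 8.
- Premium → Firm A plays Low (best of 3, 1, 1); Firm B gets 4.
Maximizing over 4, 0, 8, 4, Firm B chooses Plus. Subgame-perfect outcome: (High, Plus) with payoffs (6, 8).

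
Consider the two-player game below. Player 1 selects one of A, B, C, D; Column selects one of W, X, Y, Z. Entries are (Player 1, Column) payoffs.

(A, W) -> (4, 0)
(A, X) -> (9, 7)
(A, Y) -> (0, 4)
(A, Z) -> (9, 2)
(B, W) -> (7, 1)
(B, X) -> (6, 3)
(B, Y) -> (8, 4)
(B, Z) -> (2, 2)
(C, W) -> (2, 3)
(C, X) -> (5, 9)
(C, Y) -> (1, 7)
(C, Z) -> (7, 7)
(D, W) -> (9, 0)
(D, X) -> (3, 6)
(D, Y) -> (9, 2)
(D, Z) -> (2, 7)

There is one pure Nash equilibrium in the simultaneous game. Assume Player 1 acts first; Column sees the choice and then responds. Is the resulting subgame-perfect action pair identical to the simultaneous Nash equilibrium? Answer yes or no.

Backward induction with Player 1 moving first.
- A: BR = X, leader payoff 9.
- B: BR = Y, leader payoff 8.
- C: BR = X, leader payoff 5.
- D: BR = Z, leader payoff 2.
Player 1's induced payoffs are 9, 8, 5, 2, so Player 1 commits to A. Subgame-perfect outcome: (A, X) with payoffs (9, 7).
For the simultaneous game, intersect best replies.
Player 1's best replies: W→D; X→A; Y→D; Z→A.
Column's best replies: A→X; B→Y; C→X; D→Z.
The unique mutual best reply is (A, X), giving (9, 7).
Sequential outcome (A, X) coincides with the Nash profile (A, X).

yes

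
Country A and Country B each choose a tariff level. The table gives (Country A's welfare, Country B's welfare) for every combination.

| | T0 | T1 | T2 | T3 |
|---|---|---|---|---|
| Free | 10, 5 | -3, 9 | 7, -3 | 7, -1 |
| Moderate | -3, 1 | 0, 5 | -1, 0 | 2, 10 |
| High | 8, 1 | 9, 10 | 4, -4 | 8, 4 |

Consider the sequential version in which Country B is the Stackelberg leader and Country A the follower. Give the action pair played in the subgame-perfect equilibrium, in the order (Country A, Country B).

Solve by backward induction (Country B leads).
- T0: BR = Free, leader payoff 5.
- T1: BR = High, leader payoff 10.
- T2: BR = Free, leader payoff -3.
- T3: BR = High, leader payoff 4.
Among 5, 10, -3, 4, the best is 10 at T1. Subgame-perfect outcome: (High, T1) with payoffs (9, 10).

(High, T1)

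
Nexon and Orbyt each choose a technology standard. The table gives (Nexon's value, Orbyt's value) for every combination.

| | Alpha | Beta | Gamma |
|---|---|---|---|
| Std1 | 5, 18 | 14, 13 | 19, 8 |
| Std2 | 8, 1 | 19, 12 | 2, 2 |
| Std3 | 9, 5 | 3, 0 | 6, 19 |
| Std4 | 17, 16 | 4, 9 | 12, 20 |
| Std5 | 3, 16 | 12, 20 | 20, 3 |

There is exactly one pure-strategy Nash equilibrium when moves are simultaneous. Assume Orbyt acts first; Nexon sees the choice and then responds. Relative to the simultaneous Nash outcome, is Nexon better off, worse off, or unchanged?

worse off

Backward induction with Orbyt moving first.
- Alpha: BR = Std4, leader payoff 16.
- Beta: BR = Std2, leader payoff 12.
- Gamma: BR = Std5, leader payoff 3.
Among 16, 12, 3, the best is 16 at Alpha. Subgame-perfect outcome: (Std4, Alpha) with payoffs (17, 16).
For the simultaneous game, intersect best replies.
Nexon's best replies: Alpha→Std4; Beta→Std2; Gamma→Std5.
Orbyt's best replies: Std1→Alpha; Std2→Beta; Std3→Gamma; Std4→Gamma; Std5→Beta.
Only (Std2, Beta) has each player best-responding; Nash payoffs (19, 12).
Nexon earns 17 sequentially versus 19 at the Nash outcome: worse off.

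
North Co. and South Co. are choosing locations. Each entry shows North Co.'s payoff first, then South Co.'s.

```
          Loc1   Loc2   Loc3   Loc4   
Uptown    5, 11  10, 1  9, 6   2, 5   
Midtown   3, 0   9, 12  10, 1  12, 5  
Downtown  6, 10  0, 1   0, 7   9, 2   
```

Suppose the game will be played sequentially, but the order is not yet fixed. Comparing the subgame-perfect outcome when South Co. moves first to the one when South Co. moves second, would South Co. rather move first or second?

If North Co. leads: South Co.'s best replies are Uptown→Loc1, Midtown→Loc2, Downtown→Loc1; North Co.'s induced payoffs 5, 9, 6; outcome (Midtown, Loc2), payoffs (9, 12).
If South Co. leads: North Co.'s best replies are Loc1→Downtown, Loc2→Uptown, Loc3→Midtown, Loc4→Midtown; South Co.'s induced payoffs 10, 1, 1, 5; outcome (Downtown, Loc1), payoffs (6, 10).
South Co. gets 10 moving first and 12 moving second, so South Co. prefers to move second.

second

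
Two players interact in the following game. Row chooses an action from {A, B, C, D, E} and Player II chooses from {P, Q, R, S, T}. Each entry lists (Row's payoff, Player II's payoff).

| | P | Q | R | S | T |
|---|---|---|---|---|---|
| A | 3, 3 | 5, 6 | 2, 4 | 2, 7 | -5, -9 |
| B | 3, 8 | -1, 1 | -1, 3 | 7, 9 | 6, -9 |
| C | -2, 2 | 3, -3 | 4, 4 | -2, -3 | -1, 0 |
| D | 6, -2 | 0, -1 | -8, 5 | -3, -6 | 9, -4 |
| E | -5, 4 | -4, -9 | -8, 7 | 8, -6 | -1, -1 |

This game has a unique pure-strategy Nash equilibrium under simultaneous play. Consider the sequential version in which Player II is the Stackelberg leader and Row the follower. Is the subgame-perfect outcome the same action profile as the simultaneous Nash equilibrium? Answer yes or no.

no

Solve by backward induction (Player II leads).
- P: Row compares 3, 3, -2, 6, -5 and picks D; Player II would get -2.
- Q: Row compares 5, -1, 3, 0, -4 and picks A; Player II would get 6.
- R: Row compares 2, -1, 4, -8, -8 and picks C; Player II would get 4.
- S: Row compares 2, 7, -2, -3, 8 and picks E; Player II would get -6.
- T: Row compares -5, 6, -1, 9, -1 and picks D; Player II would get -4.
Maximizing over -2, 6, 4, -6, -4, Player II chooses Q. Subgame-perfect outcome: (A, Q) with payoffs (5, 6).
Now find the simultaneous Nash equilibrium.
Row's best replies: P→D; Q→A; R→C; S→E; T→D.
Player II's best replies: A→S; B→S; C→R; D→R; E→R.
Only (C, R) has each player best-responding; Nash payoffs (4, 4).
Sequential outcome (A, Q) differs from the Nash profile (C, R).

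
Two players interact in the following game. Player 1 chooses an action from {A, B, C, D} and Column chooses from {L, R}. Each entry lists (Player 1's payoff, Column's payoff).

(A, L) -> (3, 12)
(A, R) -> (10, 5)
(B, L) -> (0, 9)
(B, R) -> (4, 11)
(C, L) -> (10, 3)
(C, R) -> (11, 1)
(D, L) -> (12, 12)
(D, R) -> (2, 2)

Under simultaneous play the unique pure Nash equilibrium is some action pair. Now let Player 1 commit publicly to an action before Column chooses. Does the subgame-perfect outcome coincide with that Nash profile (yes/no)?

Work backward from Column's decision.
- A: Column compares 12, 5 and picks L; Player 1 would get 3.
- B: Column compares 9, 11 and picks R; Player 1 would get 4.
- C: Column compares 3, 1 and picks L; Player 1 would get 10.
- D: Column compares 12, 2 and picks L; Player 1 would get 12.
Maximizing over 3, 4, 10, 12, Player 1 chooses D. Subgame-perfect outcome: (D, L) with payoffs (12, 12).
Under simultaneous play:
Player 1's best replies: L→D; R→C.
Column's best replies: A→L; B→R; C→L; D→L.
Only (D, L) has each player best-responding; Nash payoffs (12, 12).
Sequential outcome (D, L) coincides with the Nash profile (D, L).

yes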